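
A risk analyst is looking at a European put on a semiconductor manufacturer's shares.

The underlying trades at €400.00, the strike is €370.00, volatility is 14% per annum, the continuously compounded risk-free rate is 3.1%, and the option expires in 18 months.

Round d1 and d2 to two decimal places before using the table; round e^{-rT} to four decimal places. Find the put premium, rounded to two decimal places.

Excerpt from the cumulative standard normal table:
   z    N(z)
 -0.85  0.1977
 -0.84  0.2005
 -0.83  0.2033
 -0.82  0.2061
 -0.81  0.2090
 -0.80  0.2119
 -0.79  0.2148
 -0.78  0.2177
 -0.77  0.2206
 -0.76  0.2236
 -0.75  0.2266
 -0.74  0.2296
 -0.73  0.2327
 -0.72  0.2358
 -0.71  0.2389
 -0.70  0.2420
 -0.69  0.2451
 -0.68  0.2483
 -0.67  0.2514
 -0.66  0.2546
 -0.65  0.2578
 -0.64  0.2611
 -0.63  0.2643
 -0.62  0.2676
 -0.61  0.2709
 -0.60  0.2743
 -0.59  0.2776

€8.62

σ√T = 0.14 × 1.2247 = 0.1715
ln(S/K) + (r + σ²/2)T = ln(400/370) + (0.031 + 0.14²/2)·1.5 = 0.0780 + 0.0612 = 0.1392
d₁ = 0.1392 / 0.1715 = 0.8116 ⇒ 0.81
d₂ = d₁ − σ√T = 0.8116 − 0.1715 = 0.6401 ⇒ 0.64
e^(−rT) = e^(−0.031·1.5) = 0.9546
P = 370·0.9546·N(-0.64) − 400·N(-0.81) = 370·0.9546·0.2611 − 400·0.2090 = 92.2210 − 83.6000 = 8.6210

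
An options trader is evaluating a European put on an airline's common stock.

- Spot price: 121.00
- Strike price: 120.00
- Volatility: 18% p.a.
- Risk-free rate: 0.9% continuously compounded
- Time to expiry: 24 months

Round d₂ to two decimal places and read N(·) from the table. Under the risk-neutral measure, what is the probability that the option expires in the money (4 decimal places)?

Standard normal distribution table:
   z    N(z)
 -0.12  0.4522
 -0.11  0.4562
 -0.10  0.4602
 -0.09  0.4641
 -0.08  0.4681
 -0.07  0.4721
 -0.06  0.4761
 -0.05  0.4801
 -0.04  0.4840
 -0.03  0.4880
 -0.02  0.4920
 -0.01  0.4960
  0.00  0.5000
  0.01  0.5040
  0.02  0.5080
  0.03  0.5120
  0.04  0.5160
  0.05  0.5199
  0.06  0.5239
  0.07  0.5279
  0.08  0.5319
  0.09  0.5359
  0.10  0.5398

0.5080

T = 2;  σ√T = 0.2546
d₁ = [ln(121/120) + (0.009 + 0.18²/2)·2] / 0.2546 = [0.0083 + 0.0504] / 0.2546 = 0.2306 → 0.23
d₂ = d₁ − σ√T = 0.2306 − 0.2546 = -0.0240 → -0.02
Risk-neutral Pr[S_T < K] = N(−d₂) = N(0.02) = 0.5080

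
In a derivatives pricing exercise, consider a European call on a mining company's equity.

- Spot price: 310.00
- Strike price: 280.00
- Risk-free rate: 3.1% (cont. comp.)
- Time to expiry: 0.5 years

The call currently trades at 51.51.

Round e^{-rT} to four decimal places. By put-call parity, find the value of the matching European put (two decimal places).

exp(−rT) = exp(−0.031·0.5) = 0.9846
Put-call parity: C − P = S − K·e^(−rT) = 310 − 280·0.9846 = 310 − 275.6880 = 34.3120
P = C − (C − P) = 51.51 − (34.3120) = 17.1980

17.20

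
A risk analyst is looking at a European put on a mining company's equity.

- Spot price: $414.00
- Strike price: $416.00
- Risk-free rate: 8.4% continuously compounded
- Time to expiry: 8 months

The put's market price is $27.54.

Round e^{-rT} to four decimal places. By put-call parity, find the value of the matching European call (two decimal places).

e^(−rT) = e^(−0.084·0.6667) = 0.9455
Put-call parity: C − P = S − K·e^(−rT) = 414 − 416·0.9455 = 414 − 393.3280 = 20.6720
C = P + (C − P) = 27.54 + (20.6720) = 48.2120

$48.21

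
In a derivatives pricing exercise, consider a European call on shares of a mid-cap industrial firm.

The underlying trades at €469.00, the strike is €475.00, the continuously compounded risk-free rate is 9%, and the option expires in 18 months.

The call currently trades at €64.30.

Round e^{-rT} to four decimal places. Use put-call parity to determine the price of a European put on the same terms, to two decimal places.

€10.31

e^(−rT) = e^(−0.09·1.5) = 0.8737
Put-call parity: C − P = S − K·e^(−rT) = 469 − 475·0.8737 = 469 − 415.0075 = 53.9925
P = C − (C − P) = 64.30 − (53.9925) = 10.3075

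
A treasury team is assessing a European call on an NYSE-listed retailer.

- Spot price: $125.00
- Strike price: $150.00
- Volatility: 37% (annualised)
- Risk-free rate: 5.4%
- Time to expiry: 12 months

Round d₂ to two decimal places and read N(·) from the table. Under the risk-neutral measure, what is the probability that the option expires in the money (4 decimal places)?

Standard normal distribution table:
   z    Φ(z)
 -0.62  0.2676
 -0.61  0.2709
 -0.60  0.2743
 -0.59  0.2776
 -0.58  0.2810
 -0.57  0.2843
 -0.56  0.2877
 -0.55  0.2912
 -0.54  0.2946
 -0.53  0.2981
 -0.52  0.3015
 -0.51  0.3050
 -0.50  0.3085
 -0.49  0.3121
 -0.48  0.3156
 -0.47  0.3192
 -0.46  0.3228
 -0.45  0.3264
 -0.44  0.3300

0.2981

σ√T = 0.37·√1 = 0.3700
d₁ = [ln(125/150) + (0.054 + 0.37²/2)·1] / 0.3700 = [-0.1823 + 0.1225] / 0.3700 = -0.1618 ⇒ -0.16
d₂ = d₁ − σ√T = -0.1618 − 0.3700 = -0.5318 ⇒ -0.53
Risk-neutral Pr[S_T > K] = N(d₂) = N(-0.53) = 0.2981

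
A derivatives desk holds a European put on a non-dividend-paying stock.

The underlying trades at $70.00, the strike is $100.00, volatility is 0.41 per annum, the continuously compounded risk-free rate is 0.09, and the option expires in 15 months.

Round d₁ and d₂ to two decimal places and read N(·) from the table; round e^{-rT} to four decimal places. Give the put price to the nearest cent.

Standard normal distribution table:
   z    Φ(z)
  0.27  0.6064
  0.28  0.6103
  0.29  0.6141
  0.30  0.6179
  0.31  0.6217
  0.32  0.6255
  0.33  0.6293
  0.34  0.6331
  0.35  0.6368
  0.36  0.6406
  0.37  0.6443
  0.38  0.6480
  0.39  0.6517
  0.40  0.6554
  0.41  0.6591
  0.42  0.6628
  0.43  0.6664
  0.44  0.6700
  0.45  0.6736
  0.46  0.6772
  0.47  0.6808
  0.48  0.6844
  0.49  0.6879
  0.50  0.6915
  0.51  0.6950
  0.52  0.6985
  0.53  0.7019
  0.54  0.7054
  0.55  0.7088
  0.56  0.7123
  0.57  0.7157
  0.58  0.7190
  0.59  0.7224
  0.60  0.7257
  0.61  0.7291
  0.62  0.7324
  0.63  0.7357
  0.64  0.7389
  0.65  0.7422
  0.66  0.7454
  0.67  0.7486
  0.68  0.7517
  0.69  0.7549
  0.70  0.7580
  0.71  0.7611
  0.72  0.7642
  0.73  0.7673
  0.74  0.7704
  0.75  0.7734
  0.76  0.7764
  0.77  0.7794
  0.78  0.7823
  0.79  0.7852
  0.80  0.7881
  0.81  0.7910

$26.13

T = 1.25;  σ√T = 0.4584
ln(S/K) + (r + σ²/2)T = ln(70/100) + (0.09 + 0.41²/2)·1.25 = -0.3567 + 0.2176 = -0.1391
d₁ = -0.1391 / 0.4584 = -0.3035 → -0.30
d₂ = d₁ − σ√T = -0.3035 − 0.4584 = -0.7619 → -0.76
exp(−rT) = exp(−0.09·1.25) = 0.8936
N(−d₂) = N(0.76) = 0.7764;  N(−d₁) = N(0.30) = 0.6179
P = 100·0.8936·0.7764 − 70·0.6179 = 69.3791 − 43.2530 = 26.1261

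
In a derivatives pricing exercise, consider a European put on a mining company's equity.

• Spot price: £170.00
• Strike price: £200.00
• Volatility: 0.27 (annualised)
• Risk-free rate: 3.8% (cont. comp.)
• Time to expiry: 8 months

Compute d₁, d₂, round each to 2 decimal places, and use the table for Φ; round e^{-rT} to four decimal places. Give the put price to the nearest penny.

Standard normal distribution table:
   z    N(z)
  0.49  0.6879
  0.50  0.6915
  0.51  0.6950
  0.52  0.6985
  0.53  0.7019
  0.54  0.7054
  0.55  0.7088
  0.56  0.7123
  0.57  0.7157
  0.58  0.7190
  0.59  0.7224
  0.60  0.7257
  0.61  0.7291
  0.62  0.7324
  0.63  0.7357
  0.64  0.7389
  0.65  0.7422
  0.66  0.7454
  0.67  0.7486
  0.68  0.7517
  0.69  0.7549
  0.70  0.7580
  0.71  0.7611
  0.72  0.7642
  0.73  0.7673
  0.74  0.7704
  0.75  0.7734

T = 0.6667;  σ√T = 0.2205
d₁ = [ln(170/200) + (0.038 + 0.27²/2)·0.6667] / 0.2205 = [-0.1625 + 0.0496] / 0.2205 = -0.5121 → -0.51
d₂ = d₁ − σ√T = -0.5121 − 0.2205 = -0.7325 → -0.73
e^(−rT) = e^(−0.038·0.6667) = 0.9750
N(−d₂) = N(0.73) = 0.7673;  N(−d₁) = N(0.51) = 0.6950
P = 200·0.9750·0.7673 − 170·0.6950 = 149.6235 − 118.1500 = 31.4735

£31.47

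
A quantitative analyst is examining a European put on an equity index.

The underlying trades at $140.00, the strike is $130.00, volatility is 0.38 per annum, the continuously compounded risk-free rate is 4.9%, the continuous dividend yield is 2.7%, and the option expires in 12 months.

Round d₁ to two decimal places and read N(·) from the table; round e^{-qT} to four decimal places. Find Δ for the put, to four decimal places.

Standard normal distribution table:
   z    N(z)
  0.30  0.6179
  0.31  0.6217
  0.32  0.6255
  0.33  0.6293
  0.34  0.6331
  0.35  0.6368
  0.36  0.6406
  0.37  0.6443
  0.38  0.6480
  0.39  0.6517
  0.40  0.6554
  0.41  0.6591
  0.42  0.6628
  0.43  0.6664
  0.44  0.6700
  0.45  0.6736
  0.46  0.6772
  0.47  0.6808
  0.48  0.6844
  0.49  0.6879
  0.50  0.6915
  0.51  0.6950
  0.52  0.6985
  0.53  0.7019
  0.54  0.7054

-0.3212

σ√T = 0.38 × 1.0000 = 0.3800
d₁ = [ln(140/130) + (0.049 − 0.027 + ½·0.38²)·1] / (σ√T) = (0.0741 + 0.0942) / 0.3800 = 0.4429 → 0.44
N(d₁) = N(0.44) = 0.6700
Δ_put = exp(−qT)·(N(d₁) − 1) = 0.9734·(0.6700 − 1) = -0.3212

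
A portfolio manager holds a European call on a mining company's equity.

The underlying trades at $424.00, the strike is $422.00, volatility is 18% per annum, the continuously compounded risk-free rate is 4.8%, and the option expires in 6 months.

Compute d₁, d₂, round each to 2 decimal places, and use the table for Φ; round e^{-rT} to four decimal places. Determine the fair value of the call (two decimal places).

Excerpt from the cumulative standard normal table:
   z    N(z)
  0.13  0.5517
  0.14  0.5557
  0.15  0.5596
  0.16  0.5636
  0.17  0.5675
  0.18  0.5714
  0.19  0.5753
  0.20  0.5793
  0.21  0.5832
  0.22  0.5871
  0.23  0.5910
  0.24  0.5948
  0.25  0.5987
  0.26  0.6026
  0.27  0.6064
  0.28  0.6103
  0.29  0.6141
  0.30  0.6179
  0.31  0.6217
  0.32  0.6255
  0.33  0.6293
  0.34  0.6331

σ√T = 0.18 × 0.7071 = 0.1273
d₁ = [ln(424/422) + (0.048 + 0.18²/2)·0.5] / 0.1273 = [0.0047 + 0.0321] / 0.1273 = 0.2893 ⇒ 0.29
d₂ = d₁ − σ√T = 0.2893 − 0.1273 = 0.1621 ⇒ 0.16
exp(−rT) = exp(−0.048·0.5) = 0.9763
N(d₁) = N(0.29) = 0.6141;  N(d₂) = N(0.16) = 0.5636
C = 424·0.6141 − 422·0.9763·0.5636 = 260.3784 − 232.2024 = 28.1760

$28.18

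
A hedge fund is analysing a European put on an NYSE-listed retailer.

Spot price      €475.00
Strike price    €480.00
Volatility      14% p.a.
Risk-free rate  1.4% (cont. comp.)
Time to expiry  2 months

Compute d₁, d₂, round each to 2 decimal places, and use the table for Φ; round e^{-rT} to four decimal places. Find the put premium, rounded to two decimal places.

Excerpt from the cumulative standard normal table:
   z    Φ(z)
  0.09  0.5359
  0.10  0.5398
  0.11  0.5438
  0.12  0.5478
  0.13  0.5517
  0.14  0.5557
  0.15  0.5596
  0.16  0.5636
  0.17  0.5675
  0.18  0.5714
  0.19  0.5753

€13.47

σ√T = 0.14 × 0.4082 = 0.0572
d₁ = [ln(475/480) + (0.014 + ½·0.14²)·0.1667] / (σ√T) = (-0.0105 + 0.0040) / 0.0572 = -0.1138 ⇒ -0.11
d₂ = -0.1138 − 0.0572 = -0.1710 ⇒ -0.17
e^(−rT) = e^(−0.014·0.1667) = 0.9977
N(−d₂) = N(0.17) = 0.5675;  N(−d₁) = N(0.11) = 0.5438
P = 480·0.9977·0.5675 − 475·0.5438 = 271.7735 − 258.3050 = 13.4685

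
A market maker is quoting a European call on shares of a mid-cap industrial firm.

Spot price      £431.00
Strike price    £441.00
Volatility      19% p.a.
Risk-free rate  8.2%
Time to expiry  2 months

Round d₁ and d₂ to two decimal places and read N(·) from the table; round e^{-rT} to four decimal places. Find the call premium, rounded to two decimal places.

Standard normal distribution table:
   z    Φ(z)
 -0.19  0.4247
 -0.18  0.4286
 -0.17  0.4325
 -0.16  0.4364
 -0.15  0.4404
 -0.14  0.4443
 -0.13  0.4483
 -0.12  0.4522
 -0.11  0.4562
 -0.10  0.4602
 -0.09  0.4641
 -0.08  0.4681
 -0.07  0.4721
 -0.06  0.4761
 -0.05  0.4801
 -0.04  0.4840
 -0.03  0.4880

£11.92

T = 0.1667;  σ√T = 0.0776
d₁ = [ln(431/441) + (0.082 + ½·0.19²)·0.1667] / (σ√T) = (-0.0229 + 0.0167) / 0.0776 = -0.0807 ≈ -0.08
d₂ = -0.0807 − 0.0776 = -0.1583 ≈ -0.16
exp(−rT) = exp(−0.082·0.1667) = 0.9864
C = 431·N(-0.08) − 441·0.9864·N(-0.16) = 431·0.4681 − 441·0.9864·0.4364 = 201.7511 − 189.8350 = 11.9161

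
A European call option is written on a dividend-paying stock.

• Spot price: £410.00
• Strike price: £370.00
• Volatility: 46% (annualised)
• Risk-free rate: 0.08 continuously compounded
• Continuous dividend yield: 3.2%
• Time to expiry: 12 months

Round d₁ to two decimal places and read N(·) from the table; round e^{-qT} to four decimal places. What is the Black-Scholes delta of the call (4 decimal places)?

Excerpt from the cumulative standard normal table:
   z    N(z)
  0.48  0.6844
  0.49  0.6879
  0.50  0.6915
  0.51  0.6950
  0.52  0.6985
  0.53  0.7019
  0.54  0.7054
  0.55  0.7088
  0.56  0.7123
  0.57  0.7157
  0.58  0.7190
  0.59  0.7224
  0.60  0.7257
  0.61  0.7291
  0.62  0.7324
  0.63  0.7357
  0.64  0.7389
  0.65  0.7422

T = 1;  σ√T = 0.4600
ln(S/K) + (r − q + σ²/2)T = ln(410/370) + (0.08 − 0.032 + 0.46²/2)·1 = 0.1027 + 0.1538 = 0.2565
d₁ = 0.2565 / 0.4600 = 0.5575 ⇒ 0.56
N(d₁) = N(0.56) = 0.7123
Δ_call = exp(−qT)·N(d₁) = 0.9685·0.7123 = 0.6899

0.6899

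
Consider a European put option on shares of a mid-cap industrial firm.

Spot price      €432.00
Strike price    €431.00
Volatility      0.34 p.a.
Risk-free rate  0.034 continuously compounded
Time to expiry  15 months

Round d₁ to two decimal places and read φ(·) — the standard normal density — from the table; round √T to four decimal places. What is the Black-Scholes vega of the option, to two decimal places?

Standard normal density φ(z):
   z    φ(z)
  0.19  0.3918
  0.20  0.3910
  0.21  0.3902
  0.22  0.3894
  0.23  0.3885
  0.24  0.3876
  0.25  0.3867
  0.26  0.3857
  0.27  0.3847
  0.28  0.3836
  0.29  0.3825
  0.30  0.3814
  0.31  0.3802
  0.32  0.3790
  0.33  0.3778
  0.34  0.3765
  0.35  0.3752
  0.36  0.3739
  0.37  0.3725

σ√T = 0.34 × 1.1180 = 0.3801
d₁ = [ln(432/431) + (0.034 + 0.34²/2)·1.25] / 0.3801 = [0.0023 + 0.1148] / 0.3801 = 0.3080 ⇒ 0.31
√T = √1.25 = 1.1180
φ(d₁) = φ(0.31) = 0.3802
vega = S·φ(d₁)·√T = 432·0.3802·1.1180 = 183.6275

183.63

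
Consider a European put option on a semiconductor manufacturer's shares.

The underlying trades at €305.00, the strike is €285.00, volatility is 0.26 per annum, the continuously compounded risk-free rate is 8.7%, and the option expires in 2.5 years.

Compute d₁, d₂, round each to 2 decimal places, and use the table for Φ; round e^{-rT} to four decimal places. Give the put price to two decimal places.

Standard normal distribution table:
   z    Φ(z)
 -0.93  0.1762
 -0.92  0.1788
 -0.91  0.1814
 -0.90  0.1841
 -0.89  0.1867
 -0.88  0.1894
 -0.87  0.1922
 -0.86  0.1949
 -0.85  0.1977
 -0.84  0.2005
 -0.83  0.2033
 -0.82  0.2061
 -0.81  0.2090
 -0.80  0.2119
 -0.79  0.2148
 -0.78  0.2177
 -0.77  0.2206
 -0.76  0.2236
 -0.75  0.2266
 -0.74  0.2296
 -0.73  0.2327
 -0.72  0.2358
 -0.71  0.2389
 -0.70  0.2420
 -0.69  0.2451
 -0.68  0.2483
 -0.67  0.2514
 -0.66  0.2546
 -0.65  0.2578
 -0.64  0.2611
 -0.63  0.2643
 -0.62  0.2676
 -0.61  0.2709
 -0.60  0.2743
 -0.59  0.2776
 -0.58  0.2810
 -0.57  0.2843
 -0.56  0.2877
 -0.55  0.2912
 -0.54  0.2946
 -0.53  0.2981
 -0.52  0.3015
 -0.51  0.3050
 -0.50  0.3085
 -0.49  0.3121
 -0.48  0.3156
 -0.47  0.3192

€15.41

σ√T = 0.26·√2.5 = 0.4111
d₁ = [ln(305/285) + (0.087 + ½·0.26²)·2.5] / (σ√T) = (0.0678 + 0.3020) / 0.4111 = 0.8996 → 0.90
d₂ = 0.8996 − 0.4111 = 0.4885 → 0.49
exp(−rT) = exp(−0.087·2.5) = 0.8045
P = 285·0.8045·N(-0.49) − 305·N(-0.90) = 285·0.8045·0.3121 − 305·0.1841 = 71.5591 − 56.1505 = 15.4086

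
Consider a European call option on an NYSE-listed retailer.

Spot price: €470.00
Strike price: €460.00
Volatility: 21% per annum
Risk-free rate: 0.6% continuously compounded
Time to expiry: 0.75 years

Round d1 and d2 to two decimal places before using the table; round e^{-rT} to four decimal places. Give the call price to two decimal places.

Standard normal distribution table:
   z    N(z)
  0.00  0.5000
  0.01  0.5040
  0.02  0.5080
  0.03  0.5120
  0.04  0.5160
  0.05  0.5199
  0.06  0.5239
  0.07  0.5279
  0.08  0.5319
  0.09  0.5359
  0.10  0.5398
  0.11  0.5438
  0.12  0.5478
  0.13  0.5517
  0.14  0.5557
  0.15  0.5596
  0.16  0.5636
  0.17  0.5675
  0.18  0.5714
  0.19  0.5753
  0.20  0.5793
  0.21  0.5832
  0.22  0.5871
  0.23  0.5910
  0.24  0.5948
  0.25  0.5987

€39.69

σ√T = 0.21·√0.75 = 0.1819
d₁ = [ln(470/460) + (0.006 + ½·0.21²)·0.75] / (σ√T) = (0.0215 + 0.0210) / 0.1819 = 0.2339 ≈ 0.23
d₂ = 0.2339 − 0.1819 = 0.0521 ≈ 0.05
e^(−rT) = e^(−0.006·0.75) = 0.9955
N(d₁) = N(0.23) = 0.5910;  N(d₂) = N(0.05) = 0.5199
C = 470·0.5910 − 460·0.9955·0.5199 = 277.7700 − 238.0778 = 39.6922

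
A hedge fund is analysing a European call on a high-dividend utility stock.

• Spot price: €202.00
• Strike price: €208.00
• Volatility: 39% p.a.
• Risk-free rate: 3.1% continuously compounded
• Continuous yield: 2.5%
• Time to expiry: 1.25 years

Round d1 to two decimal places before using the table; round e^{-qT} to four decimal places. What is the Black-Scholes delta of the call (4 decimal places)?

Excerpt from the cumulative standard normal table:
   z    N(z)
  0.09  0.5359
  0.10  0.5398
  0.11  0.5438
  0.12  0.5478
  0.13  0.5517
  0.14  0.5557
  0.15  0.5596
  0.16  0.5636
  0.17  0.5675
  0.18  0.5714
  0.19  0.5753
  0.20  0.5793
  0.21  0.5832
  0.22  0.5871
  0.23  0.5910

0.5500

σ√T = 0.39 × 1.1180 = 0.4360
d₁ = [ln(202/208) + (0.031 − 0.025 + ½·0.39²)·1.25] / (σ√T) = (-0.0293 + 0.1026) / 0.4360 = 0.1681 → 0.17
N(d₁) = N(0.17) = 0.5675
Δ_call = e^(−qT)·N(d₁) = 0.9692·0.5675 = 0.5500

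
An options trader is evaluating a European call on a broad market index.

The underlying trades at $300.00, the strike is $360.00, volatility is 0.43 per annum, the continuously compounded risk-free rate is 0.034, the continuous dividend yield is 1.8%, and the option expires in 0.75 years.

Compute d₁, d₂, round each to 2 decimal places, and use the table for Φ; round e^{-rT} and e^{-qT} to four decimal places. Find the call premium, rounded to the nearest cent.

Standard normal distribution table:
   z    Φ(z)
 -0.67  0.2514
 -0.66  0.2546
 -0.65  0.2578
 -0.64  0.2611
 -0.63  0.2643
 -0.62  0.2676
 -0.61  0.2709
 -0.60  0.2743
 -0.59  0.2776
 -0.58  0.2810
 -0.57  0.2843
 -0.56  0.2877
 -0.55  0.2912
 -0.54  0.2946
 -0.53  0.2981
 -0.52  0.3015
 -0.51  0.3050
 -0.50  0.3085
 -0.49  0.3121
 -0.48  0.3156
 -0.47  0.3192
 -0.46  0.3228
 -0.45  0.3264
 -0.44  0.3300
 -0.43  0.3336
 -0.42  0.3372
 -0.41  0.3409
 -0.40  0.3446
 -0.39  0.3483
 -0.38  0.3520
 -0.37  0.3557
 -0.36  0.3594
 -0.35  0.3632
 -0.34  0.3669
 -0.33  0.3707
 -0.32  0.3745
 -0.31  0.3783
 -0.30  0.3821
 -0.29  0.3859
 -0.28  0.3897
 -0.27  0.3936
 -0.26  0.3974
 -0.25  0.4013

$24.87

T = 0.75;  σ√T = 0.3724
ln(S/K) + (r − q + σ²/2)T = ln(300/360) + (0.034 − 0.018 + 0.43²/2)·0.75 = -0.1823 + 0.0813 = -0.1010
d₁ = -0.1010 / 0.3724 = -0.2712 ≈ -0.27
d₂ = d₁ − σ√T = -0.2712 − 0.3724 = -0.6436 ≈ -0.64
exp(−qT) = exp(−0.018·0.75) = 0.9866;  exp(−rT) = exp(−0.034·0.75) = 0.9748
C = 300·0.9866·N(-0.27) − 360·0.9748·N(-0.64) = 300·0.9866·0.3936 − 360·0.9748·0.2611 = 116.4977 − 91.6273 = 24.8704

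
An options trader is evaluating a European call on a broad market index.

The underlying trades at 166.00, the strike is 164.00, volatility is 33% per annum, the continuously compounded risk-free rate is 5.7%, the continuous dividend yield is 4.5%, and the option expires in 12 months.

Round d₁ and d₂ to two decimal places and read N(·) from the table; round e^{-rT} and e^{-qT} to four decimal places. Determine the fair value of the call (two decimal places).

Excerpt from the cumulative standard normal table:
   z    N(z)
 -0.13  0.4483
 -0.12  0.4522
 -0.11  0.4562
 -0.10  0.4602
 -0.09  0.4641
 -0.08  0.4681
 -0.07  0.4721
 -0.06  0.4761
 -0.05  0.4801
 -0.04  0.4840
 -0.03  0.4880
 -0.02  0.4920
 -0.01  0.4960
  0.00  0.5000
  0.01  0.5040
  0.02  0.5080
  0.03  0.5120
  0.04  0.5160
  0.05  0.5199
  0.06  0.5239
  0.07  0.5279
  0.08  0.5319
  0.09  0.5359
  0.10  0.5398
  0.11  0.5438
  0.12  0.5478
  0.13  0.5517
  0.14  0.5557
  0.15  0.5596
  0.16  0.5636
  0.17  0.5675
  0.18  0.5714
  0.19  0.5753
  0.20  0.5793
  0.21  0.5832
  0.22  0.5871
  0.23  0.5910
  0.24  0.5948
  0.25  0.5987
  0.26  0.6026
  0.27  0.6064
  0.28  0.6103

σ√T = 0.33 × 1.0000 = 0.3300
ln(S/K) + (r − q + σ²/2)T = ln(166/164) + (0.057 − 0.045 + 0.33²/2)·1 = 0.0121 + 0.0665 = 0.0786
d₁ = 0.0786 / 0.3300 = 0.2381 ≈ 0.24
d₂ = d₁ − σ√T = 0.2381 − 0.3300 = -0.0919 ≈ -0.09
exp(−qT) = exp(−0.045·1) = 0.9560;  exp(−rT) = exp(−0.057·1) = 0.9446
N(d₁) = N(0.24) = 0.5948;  N(d₂) = N(-0.09) = 0.4641
C = 166·0.9560·0.5948 − 164·0.9446·0.4641 = 94.3924 − 71.8958 = 22.4966

22.50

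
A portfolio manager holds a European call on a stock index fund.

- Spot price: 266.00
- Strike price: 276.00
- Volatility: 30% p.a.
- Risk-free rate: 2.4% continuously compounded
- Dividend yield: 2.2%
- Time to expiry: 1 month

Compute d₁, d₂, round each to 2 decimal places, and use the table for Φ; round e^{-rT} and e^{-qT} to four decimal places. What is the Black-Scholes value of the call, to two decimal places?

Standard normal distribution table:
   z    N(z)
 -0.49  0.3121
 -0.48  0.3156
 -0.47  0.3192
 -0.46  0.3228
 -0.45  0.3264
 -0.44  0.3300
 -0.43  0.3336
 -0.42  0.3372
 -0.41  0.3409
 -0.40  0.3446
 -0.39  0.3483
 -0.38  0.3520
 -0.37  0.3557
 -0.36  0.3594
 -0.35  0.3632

σ√T = 0.3·√0.08333 = 0.0866
d₁ = [ln(266/276) + (0.024 − 0.022 + ½·0.3²)·0.08333] / (σ√T) = (-0.0369 + 0.0039) / 0.0866 = -0.3809 ≈ -0.38
d₂ = -0.3809 − 0.0866 = -0.4675 ≈ -0.47
e^(−qT) = e^(−0.022·0.08333) = 0.9982;  e^(−rT) = e^(−0.024·0.08333) = 0.9980
N(d₁) = N(-0.38) = 0.3520;  N(d₂) = N(-0.47) = 0.3192
C = 266·0.9982·0.3520 − 276·0.9980·0.3192 = 93.4635 − 87.9230 = 5.5405

5.54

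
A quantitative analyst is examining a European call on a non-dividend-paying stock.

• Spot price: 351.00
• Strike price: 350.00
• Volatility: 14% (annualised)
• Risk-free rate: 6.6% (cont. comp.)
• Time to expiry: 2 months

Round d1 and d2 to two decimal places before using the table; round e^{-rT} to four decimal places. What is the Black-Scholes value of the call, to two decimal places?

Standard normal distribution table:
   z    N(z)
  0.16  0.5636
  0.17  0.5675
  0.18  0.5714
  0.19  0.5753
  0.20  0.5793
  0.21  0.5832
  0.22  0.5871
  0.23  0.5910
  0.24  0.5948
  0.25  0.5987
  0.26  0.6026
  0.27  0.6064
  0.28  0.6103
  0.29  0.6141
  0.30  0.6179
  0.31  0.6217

σ√T = 0.14·√0.1667 = 0.0572
d₁ = [ln(351/350) + (0.066 + 0.14²/2)·0.1667] / 0.0572 = [0.0029 + 0.0126] / 0.0572 = 0.2710 which rounds to 0.27
d₂ = d₁ − σ√T = 0.2710 − 0.0572 = 0.2138 which rounds to 0.21
e^(−rT) = e^(−0.066·0.1667) = 0.9891
C = 351·N(0.27) − 350·0.9891·N(0.21) = 351·0.6064 − 350·0.9891·0.5832 = 212.8464 − 201.8951 = 10.9513

10.95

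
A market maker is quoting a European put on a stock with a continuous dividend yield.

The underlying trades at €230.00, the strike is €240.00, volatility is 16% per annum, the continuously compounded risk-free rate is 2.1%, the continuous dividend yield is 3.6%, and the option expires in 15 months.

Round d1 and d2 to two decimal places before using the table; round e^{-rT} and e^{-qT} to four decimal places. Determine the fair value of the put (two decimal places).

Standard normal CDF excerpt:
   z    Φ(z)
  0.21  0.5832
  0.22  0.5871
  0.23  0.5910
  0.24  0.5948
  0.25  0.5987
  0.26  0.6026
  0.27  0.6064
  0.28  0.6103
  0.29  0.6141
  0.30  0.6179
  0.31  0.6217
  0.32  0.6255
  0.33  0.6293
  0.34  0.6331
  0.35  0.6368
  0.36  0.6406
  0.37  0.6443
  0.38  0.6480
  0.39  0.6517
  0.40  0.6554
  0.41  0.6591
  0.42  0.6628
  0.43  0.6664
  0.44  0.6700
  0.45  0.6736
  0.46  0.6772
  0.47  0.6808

σ√T = 0.16 × 1.1180 = 0.1789
d₁ = [ln(230/240) + (0.021 − 0.036 + ½·0.16²)·1.25] / (σ√T) = (-0.0426 − 0.0027) / 0.1789 = -0.2533 ⇒ -0.25
d₂ = -0.2533 − 0.1789 = -0.4322 ⇒ -0.43
exp(−qT) = exp(−0.036·1.25) = 0.9560;  exp(−rT) = exp(−0.021·1.25) = 0.9741
N(−d₂) = N(0.43) = 0.6664;  N(−d₁) = N(0.25) = 0.5987
P = 240·0.9741·0.6664 − 230·0.9560·0.5987 = 155.7937 − 131.6422 = 24.1515

€24.15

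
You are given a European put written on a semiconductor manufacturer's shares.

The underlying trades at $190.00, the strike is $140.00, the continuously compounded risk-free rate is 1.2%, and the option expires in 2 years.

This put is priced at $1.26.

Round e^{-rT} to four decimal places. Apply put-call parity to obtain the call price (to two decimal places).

$54.58

e^(−rT) = e^(−0.012·2) = 0.9763
Put-call parity: C − P = S − K·e^(−rT) = 190 − 140·0.9763 = 190 − 136.6820 = 53.3180
C = P + (C − P) = 1.26 + (53.3180) = 54.5780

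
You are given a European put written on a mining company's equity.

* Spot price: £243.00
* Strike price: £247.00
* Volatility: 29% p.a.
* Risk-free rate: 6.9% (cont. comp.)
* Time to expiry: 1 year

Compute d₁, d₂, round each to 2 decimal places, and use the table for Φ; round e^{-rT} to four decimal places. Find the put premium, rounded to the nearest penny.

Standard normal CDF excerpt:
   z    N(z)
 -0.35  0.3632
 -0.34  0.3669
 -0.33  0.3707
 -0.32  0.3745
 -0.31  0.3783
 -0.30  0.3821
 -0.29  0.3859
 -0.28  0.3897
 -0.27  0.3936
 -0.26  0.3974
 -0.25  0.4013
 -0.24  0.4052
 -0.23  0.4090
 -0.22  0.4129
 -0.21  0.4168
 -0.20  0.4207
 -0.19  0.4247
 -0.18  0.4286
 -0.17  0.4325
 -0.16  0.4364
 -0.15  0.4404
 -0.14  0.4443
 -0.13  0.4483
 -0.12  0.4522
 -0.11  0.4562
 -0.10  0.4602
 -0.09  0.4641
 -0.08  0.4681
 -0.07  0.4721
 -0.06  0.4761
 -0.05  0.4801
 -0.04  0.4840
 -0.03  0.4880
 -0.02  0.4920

£21.49

σ√T = 0.29·√1 = 0.2900
d₁ = [ln(243/247) + (0.069 + 0.29²/2)·1] / 0.2900 = [-0.0163 + 0.1111] / 0.2900 = 0.3266 ⇒ 0.33
d₂ = d₁ − σ√T = 0.3266 − 0.2900 = 0.0366 ⇒ 0.04
e^(−rT) = e^(−0.069·1) = 0.9333
P = 247·0.9333·N(-0.04) − 243·N(-0.33) = 247·0.9333·0.4840 − 243·0.3707 = 111.5741 − 90.0801 = 21.4940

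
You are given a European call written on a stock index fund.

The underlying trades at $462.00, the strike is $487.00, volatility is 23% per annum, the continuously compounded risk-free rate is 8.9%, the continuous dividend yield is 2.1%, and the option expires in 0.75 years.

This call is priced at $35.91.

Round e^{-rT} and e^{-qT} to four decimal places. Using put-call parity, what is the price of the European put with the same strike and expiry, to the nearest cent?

exp(−qT) = exp(−0.021·0.75) = 0.9844;  exp(−rT) = exp(−0.089·0.75) = 0.9354
Put-call parity: C − P = S·e^(−qT) − K·e^(−rT) = 462·0.9844 − 487·0.9354 = 454.7928 − 455.5398 = -0.7470
P = C − (C − P) = 35.91 − (-0.7470) = 36.6570

$36.66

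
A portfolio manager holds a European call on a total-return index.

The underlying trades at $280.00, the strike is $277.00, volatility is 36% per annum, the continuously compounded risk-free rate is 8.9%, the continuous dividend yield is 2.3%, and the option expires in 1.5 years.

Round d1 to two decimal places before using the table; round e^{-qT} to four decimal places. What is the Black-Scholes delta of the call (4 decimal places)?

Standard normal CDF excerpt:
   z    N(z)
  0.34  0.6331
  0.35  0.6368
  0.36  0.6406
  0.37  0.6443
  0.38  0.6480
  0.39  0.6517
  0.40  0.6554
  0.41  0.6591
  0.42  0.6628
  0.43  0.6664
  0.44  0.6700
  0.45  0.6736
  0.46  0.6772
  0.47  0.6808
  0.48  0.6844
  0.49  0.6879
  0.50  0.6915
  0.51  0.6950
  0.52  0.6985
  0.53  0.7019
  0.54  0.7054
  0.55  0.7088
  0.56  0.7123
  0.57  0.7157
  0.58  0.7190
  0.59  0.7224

σ√T = 0.36·√1.5 = 0.4409
d₁ = [ln(280/277) + (0.089 − 0.023 + 0.36²/2)·1.5] / 0.4409 = [0.0108 + 0.1962] / 0.4409 = 0.4694 which rounds to 0.47
N(d₁) = N(0.47) = 0.6808
Δ_call = e^(−qT)·N(d₁) = 0.9661·0.6808 = 0.6577

0.6577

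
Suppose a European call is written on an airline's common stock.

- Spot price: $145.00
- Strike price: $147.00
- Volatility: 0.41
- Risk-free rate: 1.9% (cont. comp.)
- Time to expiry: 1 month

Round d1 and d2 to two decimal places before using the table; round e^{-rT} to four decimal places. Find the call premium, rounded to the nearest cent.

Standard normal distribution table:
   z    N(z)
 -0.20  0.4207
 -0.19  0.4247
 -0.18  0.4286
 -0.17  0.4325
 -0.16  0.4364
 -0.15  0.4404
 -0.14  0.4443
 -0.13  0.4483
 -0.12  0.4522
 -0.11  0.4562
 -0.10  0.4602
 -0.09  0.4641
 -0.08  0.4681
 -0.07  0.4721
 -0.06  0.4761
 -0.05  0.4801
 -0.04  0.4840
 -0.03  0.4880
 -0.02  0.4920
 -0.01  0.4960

$6.13

T = 0.08333;  σ√T = 0.1184
ln(S/K) + (r + σ²/2)T = ln(145/147) + (0.019 + 0.41²/2)·0.08333 = -0.0137 + 0.0086 = -0.0051
d₁ = -0.0051 / 0.1184 = -0.0432 ≈ -0.04
d₂ = d₁ − σ√T = -0.0432 − 0.1184 = -0.1615 ≈ -0.16
e^(−rT) = e^(−0.019·0.08333) = 0.9984
C = 145·N(-0.04) − 147·0.9984·N(-0.16) = 145·0.4840 − 147·0.9984·0.4364 = 70.1800 − 64.0482 = 6.1318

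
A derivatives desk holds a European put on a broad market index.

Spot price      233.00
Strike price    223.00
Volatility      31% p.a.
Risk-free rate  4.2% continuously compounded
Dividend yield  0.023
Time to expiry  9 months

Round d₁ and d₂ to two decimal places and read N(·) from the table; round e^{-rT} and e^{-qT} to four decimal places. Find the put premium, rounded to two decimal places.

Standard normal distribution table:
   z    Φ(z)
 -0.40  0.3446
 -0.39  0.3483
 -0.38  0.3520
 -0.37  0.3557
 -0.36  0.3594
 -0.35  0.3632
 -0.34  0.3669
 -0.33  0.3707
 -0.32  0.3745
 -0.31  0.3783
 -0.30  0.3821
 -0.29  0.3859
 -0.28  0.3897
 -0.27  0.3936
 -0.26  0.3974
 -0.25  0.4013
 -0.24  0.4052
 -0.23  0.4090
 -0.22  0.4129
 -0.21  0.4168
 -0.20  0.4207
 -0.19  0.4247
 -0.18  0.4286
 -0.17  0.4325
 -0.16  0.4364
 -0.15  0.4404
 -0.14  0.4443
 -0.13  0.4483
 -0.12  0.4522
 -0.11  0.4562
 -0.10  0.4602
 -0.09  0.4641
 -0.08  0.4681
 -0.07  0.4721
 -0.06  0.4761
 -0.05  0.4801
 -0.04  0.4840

17.97

T = 0.75;  σ√T = 0.2685
d₁ = [ln(233/223) + (0.042 − 0.023 + ½·0.31²)·0.75] / (σ√T) = (0.0439 + 0.0503) / 0.2685 = 0.3507 ⇒ 0.35
d₂ = 0.3507 − 0.2685 = 0.0822 ⇒ 0.08
e^(−qT) = e^(−0.023·0.75) = 0.9829;  e^(−rT) = e^(−0.042·0.75) = 0.9690
P = 223·0.9690·N(-0.08) − 233·0.9829·N(-0.35) = 223·0.9690·0.4681 − 233·0.9829·0.3632 = 101.1503 − 83.1785 = 17.9718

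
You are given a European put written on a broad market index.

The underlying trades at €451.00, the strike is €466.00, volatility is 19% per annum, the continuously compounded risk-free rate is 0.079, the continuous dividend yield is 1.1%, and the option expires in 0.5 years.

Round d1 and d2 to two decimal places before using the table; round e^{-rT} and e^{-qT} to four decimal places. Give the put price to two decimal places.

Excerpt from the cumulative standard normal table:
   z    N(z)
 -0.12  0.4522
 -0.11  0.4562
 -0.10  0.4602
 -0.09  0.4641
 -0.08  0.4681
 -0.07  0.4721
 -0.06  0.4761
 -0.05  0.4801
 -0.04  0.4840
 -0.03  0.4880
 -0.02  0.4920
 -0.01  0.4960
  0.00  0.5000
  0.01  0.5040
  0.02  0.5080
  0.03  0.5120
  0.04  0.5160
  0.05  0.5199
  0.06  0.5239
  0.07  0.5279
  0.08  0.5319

T = 0.5;  σ√T = 0.1344
d₁ = [ln(451/466) + (0.079 − 0.011 + ½·0.19²)·0.5] / (σ√T) = (-0.0327 + 0.0430) / 0.1344 = 0.0767 which rounds to 0.08
d₂ = 0.0767 − 0.1344 = -0.0576 which rounds to -0.06
e^(−qT) = e^(−0.011·0.5) = 0.9945;  e^(−rT) = e^(−0.079·0.5) = 0.9613
N(−d₂) = N(0.06) = 0.5239;  N(−d₁) = N(-0.08) = 0.4681
P = 466·0.9613·0.5239 − 451·0.9945·0.4681 = 234.6893 − 209.9520 = 24.7373

€24.74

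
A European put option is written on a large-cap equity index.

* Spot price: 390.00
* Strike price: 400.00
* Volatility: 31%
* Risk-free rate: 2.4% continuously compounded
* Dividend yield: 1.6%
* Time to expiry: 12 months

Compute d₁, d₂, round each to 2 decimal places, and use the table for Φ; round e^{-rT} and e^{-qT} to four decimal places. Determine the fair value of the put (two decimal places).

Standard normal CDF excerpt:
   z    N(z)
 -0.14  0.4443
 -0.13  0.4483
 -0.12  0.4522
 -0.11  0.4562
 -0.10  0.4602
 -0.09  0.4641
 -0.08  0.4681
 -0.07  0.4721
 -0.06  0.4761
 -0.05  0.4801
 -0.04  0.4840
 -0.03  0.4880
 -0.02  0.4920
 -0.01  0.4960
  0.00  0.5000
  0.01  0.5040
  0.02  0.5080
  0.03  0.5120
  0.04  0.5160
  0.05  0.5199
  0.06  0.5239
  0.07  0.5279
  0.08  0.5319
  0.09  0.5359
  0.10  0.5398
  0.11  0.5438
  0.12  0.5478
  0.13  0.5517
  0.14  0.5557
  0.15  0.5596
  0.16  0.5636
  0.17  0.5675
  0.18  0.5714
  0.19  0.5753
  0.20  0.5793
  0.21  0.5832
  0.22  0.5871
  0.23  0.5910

51.13

σ√T = 0.31·√1 = 0.3100
ln(S/K) + (r − q + σ²/2)T = ln(390/400) + (0.024 − 0.016 + 0.31²/2)·1 = -0.0253 + 0.0561 = 0.0307
d₁ = 0.0307 / 0.3100 = 0.0991 ⇒ 0.10
d₂ = d₁ − σ√T = 0.0991 − 0.3100 = -0.2109 ⇒ -0.21
exp(−qT) = exp(−0.016·1) = 0.9841;  exp(−rT) = exp(−0.024·1) = 0.9763
P = 400·0.9763·N(0.21) − 390·0.9841·N(-0.10) = 400·0.9763·0.5832 − 390·0.9841·0.4602 = 227.7513 − 176.6243 = 51.1270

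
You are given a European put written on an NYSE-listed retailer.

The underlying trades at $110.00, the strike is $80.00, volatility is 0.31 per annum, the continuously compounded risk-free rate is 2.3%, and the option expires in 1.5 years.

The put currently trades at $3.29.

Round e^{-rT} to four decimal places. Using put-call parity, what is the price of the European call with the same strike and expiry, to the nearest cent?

exp(−rT) = exp(−0.023·1.5) = 0.9661
Put-call parity: C − P = S − K·e^(−rT) = 110 − 80·0.9661 = 110 − 77.2880 = 32.7120
C = P + (C − P) = 3.29 + (32.7120) = 36.0020

$36.00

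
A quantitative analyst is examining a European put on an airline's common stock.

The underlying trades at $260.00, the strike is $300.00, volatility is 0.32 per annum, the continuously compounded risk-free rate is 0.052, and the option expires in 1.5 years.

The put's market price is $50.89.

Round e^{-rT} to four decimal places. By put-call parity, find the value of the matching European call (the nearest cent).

e^(−rT) = e^(−0.052·1.5) = 0.9250
Put-call parity: C − P = S − K·e^(−rT) = 260 − 300·0.9250 = 260 − 277.5000 = -17.5000
C = P + (C − P) = 50.89 + (-17.5000) = 33.3900

$33.39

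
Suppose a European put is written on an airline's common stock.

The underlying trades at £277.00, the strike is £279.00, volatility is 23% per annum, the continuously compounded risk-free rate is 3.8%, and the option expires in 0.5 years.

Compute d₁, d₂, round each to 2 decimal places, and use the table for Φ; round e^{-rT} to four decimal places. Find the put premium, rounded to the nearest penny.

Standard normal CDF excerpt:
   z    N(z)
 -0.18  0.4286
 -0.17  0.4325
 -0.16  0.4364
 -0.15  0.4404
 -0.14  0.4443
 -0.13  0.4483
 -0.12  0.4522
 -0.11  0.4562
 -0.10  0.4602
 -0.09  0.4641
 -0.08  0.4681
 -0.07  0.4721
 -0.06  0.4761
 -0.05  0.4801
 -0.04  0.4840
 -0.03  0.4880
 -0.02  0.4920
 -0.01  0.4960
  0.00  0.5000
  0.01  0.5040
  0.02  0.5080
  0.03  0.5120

T = 0.5;  σ√T = 0.1626
d₁ = [ln(277/279) + (0.038 + ½·0.23²)·0.5] / (σ√T) = (-0.0072 + 0.0322) / 0.1626 = 0.1539 ≈ 0.15
d₂ = 0.1539 − 0.1626 = -0.0087 ≈ -0.01
exp(−rT) = exp(−0.038·0.5) = 0.9812
N(−d₂) = N(0.01) = 0.5040;  N(−d₁) = N(-0.15) = 0.4404
P = 279·0.9812·0.5040 − 277·0.4404 = 137.9724 − 121.9908 = 15.9816

£15.98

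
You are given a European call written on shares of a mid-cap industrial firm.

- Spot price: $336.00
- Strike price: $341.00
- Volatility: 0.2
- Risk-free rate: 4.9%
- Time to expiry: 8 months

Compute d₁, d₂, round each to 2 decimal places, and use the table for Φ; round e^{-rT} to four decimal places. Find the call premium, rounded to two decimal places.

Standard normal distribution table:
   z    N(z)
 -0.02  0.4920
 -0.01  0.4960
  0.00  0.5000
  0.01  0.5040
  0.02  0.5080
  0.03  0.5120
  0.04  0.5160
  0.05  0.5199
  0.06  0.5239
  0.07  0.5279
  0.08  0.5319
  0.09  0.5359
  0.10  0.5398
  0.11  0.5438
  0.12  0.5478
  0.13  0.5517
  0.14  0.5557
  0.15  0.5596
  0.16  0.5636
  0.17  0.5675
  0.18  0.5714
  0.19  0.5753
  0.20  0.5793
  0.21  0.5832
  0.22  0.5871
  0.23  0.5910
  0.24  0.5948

T = 0.6667;  σ√T = 0.1633
d₁ = [ln(336/341) + (0.049 + 0.2²/2)·0.6667] / 0.1633 = [-0.0148 + 0.0460] / 0.1633 = 0.1912 ≈ 0.19
d₂ = d₁ − σ√T = 0.1912 − 0.1633 = 0.0279 ≈ 0.03
e^(−rT) = e^(−0.049·0.6667) = 0.9679
N(d₁) = N(0.19) = 0.5753;  N(d₂) = N(0.03) = 0.5120
C = 336·0.5753 − 341·0.9679·0.5120 = 193.3008 − 168.9876 = 24.3132

$24.31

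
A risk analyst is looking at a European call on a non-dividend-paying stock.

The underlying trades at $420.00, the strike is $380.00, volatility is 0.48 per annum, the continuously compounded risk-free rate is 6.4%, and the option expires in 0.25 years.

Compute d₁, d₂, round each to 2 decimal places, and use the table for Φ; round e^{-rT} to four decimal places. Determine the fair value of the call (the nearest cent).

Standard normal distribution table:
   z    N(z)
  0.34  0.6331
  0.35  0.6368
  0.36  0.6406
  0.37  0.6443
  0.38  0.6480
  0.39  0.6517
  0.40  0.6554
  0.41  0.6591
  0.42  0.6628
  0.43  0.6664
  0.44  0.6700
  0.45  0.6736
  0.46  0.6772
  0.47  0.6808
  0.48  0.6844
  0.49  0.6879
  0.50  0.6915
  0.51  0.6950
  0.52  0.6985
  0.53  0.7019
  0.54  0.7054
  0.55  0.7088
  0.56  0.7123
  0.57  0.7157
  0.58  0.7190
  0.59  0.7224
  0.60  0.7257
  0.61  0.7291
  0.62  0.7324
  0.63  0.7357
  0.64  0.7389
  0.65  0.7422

σ√T = 0.48·√0.25 = 0.2400
d₁ = [ln(420/380) + (0.064 + 0.48²/2)·0.25] / 0.2400 = [0.1001 + 0.0448] / 0.2400 = 0.6037 ⇒ 0.60
d₂ = d₁ − σ√T = 0.6037 − 0.2400 = 0.3637 ⇒ 0.36
e^(−rT) = e^(−0.064·0.25) = 0.9841
N(d₁) = N(0.60) = 0.7257;  N(d₂) = N(0.36) = 0.6406
C = 420·0.7257 − 380·0.9841·0.6406 = 304.7940 − 239.5575 = 65.2365

$65.24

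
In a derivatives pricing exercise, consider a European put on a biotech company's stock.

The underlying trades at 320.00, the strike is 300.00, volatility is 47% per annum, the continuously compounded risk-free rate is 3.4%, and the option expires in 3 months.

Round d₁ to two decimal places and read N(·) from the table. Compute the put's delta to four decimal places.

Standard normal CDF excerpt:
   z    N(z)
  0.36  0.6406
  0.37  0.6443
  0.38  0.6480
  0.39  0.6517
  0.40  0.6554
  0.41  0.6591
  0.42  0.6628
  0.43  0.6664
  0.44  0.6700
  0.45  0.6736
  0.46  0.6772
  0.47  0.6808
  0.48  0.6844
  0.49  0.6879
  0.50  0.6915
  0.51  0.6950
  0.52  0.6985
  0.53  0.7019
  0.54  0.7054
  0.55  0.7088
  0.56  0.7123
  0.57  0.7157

-0.3336

σ√T = 0.47·√0.25 = 0.2350
d₁ = [ln(320/300) + (0.034 + ½·0.47²)·0.25] / (σ√T) = (0.0645 + 0.0361) / 0.2350 = 0.4283 ≈ 0.43
N(d₁) = N(0.43) = 0.6664
Δ_put = N(d₁) − 1 = 0.6664 − 1 = -0.3336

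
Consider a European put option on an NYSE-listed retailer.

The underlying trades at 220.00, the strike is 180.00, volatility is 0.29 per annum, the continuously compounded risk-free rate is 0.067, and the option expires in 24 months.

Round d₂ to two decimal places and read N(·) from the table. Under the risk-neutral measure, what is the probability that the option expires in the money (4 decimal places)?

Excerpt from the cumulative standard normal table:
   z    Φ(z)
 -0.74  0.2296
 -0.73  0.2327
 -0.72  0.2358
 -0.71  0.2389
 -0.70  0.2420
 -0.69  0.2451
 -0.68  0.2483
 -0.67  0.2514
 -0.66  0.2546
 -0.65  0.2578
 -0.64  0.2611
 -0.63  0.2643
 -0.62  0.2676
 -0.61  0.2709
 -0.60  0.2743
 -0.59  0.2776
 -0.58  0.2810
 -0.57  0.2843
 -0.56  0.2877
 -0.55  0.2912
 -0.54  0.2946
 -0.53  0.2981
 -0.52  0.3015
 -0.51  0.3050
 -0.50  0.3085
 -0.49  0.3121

0.2709

σ√T = 0.29 × 1.4142 = 0.4101
d₁ = [ln(220/180) + (0.067 + 0.29²/2)·2] / 0.4101 = [0.2007 + 0.2181] / 0.4101 = 1.0211 ⇒ 1.02
d₂ = d₁ − σ√T = 1.0211 − 0.4101 = 0.6110 ⇒ 0.61
Pr(exercise) under Q = N(−d₂) = N(-0.61) = 0.2709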